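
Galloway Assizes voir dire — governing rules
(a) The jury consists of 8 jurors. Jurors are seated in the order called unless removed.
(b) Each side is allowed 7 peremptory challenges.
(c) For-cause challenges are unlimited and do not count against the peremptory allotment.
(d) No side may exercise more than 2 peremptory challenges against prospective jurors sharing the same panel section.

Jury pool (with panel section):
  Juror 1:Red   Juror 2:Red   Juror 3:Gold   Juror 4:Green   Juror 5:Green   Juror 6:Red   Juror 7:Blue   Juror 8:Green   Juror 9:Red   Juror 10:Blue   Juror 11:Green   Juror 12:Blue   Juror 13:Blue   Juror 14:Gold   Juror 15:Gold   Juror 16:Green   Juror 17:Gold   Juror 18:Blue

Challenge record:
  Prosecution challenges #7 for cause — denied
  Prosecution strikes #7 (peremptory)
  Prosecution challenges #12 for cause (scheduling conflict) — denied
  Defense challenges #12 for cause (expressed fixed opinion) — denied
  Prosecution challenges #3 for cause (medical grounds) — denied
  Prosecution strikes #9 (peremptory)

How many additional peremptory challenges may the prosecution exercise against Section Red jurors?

Prosecution peremptories so far: #7, #9 — 2 of 7 used, 5 left overall.
Against Section Red: #9 — 1 used; per-section cap 2 leaves 1.
Binding limit: min(5, 1) = 1.

1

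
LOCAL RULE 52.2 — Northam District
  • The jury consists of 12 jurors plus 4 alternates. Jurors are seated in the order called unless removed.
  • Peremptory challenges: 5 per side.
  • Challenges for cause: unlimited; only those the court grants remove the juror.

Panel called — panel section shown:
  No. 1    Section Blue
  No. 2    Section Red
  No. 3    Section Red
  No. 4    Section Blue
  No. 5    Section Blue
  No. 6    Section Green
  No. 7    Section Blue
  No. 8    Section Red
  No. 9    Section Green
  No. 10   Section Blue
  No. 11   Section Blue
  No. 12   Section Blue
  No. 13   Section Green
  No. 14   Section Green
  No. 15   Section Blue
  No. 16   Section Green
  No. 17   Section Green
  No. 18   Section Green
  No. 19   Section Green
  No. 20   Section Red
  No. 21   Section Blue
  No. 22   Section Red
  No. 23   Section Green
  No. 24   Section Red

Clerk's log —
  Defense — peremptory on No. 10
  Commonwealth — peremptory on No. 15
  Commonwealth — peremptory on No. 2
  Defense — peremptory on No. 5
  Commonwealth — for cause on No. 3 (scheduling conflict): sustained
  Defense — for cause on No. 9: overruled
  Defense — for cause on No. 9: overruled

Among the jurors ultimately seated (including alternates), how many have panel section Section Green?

Removed: #2, #3, #5, #10, #15.
Seated (16 incl. alternates): #1, #4, #6, #7, #8, #9, #11, #12, #13, #14, #16, #17, #18, #19, #20, #21.
Of those, in Section Green: #6, #9, #13, #14, #16, #17, #18, #19 → 8.

8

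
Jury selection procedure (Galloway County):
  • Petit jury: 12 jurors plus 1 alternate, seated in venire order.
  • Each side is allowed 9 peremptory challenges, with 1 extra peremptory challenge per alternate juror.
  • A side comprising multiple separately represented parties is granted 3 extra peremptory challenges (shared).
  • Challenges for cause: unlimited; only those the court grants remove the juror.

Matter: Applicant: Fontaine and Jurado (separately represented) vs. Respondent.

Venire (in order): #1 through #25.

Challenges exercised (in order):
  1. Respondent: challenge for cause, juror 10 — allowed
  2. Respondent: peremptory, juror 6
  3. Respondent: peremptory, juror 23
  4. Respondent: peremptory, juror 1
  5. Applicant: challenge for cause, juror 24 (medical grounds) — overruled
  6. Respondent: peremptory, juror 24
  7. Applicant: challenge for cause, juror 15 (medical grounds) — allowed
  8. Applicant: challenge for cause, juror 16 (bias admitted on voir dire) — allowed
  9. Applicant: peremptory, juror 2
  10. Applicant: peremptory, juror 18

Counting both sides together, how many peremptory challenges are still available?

17

Applicant allotment: 9 base + 1 × 1 alternate + 3 multi-party = 13. Respondent allotment: 9 base + 1 × 1 alternate = 10.
Applicant peremptories used: #2, #18 — 2 (for-cause on #24, #15, #16 don't count).
Respondent peremptories used: #6, #23, #1, #24 — 4 (the for-cause on #10 doesn't count).
Remaining: (13 − 2) + (10 − 4) = 17.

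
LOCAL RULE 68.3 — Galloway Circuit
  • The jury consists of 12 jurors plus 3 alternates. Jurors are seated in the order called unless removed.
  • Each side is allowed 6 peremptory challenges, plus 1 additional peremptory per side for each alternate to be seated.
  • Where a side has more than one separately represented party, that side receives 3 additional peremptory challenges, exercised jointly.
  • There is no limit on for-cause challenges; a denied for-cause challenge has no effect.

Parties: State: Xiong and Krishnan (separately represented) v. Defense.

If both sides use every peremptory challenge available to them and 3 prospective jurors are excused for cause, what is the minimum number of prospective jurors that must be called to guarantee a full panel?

39

Seats to fill: 12 + 3 alternates = 15.
Peremptories — State: 6 + 1×3 + 3 = 12; Defense: 6 + 1×3 = 9; total 21.
For-cause removals: 3.
Minimum venire: 15 + 21 + 3 = 39.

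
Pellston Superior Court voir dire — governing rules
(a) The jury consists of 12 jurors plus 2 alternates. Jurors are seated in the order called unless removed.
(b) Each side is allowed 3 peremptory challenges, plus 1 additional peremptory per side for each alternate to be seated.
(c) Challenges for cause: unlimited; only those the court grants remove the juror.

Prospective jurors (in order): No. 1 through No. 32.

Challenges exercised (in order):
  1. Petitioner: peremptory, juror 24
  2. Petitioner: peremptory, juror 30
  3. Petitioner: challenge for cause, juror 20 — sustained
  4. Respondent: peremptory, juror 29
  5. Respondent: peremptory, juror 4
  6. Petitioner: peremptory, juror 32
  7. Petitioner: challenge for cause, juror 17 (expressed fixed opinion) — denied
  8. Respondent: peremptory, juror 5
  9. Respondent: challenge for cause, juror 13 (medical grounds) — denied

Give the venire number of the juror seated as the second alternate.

Removed: #4, #5, #20, #24, #29, #30, #32. (#13, #17 stay — for-cause denied.)
Seating in order: seats 1–12 → #1, #2, #3, #6, #7, #8, #9, #10, #11, #12, #13, #14; alternates → #15, #16.
So alternate 2 is #16.

16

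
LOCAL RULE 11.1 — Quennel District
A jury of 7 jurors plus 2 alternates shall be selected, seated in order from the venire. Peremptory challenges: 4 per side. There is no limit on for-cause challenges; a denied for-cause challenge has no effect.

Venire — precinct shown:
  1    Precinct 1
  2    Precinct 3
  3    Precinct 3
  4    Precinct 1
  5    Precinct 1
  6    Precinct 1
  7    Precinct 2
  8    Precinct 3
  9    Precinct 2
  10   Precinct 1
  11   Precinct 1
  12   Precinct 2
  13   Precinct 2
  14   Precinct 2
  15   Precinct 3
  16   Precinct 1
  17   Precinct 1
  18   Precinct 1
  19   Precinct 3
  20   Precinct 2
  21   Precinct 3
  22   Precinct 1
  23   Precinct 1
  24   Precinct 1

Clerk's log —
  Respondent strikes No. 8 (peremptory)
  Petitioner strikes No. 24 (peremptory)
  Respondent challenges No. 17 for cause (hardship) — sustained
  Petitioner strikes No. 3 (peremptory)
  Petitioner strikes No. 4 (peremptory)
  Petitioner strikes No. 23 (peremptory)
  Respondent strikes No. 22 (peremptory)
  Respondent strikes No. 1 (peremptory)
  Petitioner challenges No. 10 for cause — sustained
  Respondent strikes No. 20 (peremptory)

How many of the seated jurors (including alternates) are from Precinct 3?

Removed: #1, #3, #4, #8, #10, #17, #20, #22, #23, #24.
Seated (9 incl. alternates): #2, #5, #6, #7, #9, #11, #12, #13, #14.
Of those, in Precinct 3: #2 → 1.

1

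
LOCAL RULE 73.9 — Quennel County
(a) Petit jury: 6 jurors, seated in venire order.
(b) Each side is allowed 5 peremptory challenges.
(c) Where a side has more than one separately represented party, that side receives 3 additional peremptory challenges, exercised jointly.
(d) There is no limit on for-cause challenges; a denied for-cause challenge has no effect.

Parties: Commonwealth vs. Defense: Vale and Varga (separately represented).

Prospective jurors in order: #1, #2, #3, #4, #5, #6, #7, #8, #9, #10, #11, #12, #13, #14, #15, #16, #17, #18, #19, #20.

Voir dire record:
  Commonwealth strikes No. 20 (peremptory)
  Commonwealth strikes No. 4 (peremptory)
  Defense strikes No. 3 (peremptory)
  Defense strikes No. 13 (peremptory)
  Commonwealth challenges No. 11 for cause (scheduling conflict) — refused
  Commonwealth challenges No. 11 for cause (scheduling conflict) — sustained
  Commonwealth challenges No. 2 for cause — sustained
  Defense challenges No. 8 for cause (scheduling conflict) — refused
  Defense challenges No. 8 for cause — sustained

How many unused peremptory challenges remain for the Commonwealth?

3

Commonwealth allotment: 5.
Commonwealth peremptories used: #20, #4 — 2 (for-cause on #11, #11, #2 don't count).
Remaining: 5 − 2 = 3.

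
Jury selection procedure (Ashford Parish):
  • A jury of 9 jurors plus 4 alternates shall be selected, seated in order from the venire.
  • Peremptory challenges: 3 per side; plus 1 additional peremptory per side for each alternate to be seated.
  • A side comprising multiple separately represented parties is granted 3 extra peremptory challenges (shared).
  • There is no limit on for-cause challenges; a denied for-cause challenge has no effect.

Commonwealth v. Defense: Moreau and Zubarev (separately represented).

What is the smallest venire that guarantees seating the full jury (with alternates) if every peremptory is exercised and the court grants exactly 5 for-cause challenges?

Seats to fill: 9 + 4 alternates = 13.
Peremptories — Commonwealth: 3 + 1×4 = 7; Defense: 3 + 1×4 + 3 = 10; total 17.
For-cause removals: 5.
Minimum venire: 13 + 17 + 5 = 35.

35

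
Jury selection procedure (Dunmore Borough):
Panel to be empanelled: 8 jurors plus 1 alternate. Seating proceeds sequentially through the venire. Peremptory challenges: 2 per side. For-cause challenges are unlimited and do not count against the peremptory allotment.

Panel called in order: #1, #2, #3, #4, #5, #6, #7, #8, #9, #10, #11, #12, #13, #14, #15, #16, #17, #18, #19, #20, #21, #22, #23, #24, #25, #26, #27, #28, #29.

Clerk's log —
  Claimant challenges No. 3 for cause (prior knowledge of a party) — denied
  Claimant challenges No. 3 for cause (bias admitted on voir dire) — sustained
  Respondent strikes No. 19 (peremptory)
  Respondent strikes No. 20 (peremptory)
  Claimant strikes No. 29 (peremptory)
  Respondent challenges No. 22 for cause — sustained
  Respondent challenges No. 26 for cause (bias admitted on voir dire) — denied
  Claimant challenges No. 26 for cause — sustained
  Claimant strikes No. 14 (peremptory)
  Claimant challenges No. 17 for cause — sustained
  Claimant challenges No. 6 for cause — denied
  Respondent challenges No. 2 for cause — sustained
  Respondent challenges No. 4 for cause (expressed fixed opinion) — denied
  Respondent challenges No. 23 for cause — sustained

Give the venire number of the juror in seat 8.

10

Removed: #2, #3, #14, #17, #19, #20, #22, #23, #26, #29. (#4, #6 stay — for-cause denied.)
Seating in order: seats 1–8 → #1, #4, #5, #6, #7, #8, #9, #10; alternates → #11.
So seat 8 is #10.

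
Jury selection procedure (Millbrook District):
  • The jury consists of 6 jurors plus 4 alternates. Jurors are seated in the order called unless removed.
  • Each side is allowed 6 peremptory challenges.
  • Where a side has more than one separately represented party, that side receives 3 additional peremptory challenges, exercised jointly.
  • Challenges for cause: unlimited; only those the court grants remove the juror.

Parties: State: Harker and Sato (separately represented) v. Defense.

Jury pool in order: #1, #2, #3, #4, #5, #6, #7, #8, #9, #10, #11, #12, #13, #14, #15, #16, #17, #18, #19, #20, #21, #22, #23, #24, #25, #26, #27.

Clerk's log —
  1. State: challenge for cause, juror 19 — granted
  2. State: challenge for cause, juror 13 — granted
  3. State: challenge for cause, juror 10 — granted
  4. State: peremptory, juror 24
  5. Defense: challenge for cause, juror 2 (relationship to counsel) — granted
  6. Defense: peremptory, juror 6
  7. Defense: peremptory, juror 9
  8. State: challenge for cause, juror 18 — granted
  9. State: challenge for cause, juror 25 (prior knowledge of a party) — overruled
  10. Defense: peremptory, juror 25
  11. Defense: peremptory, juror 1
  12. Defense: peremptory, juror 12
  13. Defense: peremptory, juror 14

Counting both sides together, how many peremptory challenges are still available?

8

State allotment: 6 base + 3 multi-party = 9. Defense allotment: 6.
State peremptories used: #24 — 1 (for-cause on #19, #13, #10, #18, #25 don't count).
Defense peremptories used: #6, #9, #25, #1, #12, #14 — 6 (the for-cause on #2 doesn't count).
Remaining: (9 − 1) + (6 − 6) = 8.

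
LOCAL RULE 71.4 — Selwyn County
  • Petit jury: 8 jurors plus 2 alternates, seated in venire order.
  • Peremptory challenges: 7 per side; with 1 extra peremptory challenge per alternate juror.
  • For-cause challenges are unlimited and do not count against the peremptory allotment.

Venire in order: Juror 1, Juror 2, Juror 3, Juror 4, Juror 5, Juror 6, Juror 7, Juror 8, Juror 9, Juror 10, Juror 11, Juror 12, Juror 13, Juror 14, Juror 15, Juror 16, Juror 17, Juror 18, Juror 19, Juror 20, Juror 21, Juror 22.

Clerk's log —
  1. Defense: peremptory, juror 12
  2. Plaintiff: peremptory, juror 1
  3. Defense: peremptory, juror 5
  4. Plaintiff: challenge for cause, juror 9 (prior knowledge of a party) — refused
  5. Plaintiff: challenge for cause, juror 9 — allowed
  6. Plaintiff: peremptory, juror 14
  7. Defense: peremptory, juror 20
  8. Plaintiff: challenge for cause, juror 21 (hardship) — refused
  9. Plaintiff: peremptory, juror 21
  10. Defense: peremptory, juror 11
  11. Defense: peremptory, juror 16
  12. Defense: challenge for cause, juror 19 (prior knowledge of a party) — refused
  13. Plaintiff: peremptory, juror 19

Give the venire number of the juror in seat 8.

Removed: #1, #5, #9, #11, #12, #14, #16, #19, #20, #21.
Filling seats in venire order through position 8: #2, #3, #4, #6, #7, #8, #10, #13.
So seat 8 is #13.

13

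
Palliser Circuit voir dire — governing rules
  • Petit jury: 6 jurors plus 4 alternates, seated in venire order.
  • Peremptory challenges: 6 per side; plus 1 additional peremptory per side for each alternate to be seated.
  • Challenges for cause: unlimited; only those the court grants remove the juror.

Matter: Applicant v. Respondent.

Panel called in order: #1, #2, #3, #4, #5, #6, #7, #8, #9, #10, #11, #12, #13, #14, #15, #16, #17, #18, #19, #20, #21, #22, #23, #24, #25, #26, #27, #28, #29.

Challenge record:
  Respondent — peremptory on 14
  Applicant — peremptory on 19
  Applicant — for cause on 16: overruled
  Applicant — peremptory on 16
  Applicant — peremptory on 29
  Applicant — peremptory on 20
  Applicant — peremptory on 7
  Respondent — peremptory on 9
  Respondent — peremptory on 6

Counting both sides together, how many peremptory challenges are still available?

Applicant allotment: 6 base + 1 × 4 alternates = 10. Respondent allotment: 6 base + 1 × 4 alternates = 10.
Applicant peremptories used: #19, #16, #29, #20, #7 — 5 (the for-cause on #16 doesn't count).
Respondent peremptories used: #14, #9, #6 — 3.
Remaining: (10 − 5) + (10 − 3) = 12.

12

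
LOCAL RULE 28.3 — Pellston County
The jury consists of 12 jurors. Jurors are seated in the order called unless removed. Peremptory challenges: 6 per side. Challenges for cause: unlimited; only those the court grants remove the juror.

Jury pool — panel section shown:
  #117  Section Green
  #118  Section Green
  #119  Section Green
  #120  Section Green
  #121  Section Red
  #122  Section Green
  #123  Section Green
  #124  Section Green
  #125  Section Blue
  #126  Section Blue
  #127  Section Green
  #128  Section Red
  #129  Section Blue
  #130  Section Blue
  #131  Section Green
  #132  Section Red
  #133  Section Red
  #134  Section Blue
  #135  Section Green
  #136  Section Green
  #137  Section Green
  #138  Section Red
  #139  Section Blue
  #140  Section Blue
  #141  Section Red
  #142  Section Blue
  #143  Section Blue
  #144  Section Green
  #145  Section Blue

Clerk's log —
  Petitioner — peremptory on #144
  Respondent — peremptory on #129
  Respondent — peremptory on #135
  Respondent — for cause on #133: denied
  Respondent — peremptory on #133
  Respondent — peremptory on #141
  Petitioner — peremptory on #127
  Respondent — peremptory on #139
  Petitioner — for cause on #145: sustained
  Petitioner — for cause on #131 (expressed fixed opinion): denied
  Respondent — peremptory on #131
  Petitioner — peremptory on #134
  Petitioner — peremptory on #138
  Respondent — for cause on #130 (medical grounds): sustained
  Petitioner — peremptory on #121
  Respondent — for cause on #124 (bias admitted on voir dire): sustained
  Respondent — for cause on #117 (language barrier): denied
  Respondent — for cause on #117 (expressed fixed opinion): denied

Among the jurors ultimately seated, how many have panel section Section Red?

2

Removed: #121, #124, #127, #129, #130, #131, #133, #134, #135, #138, #139, #141, #144, #145.
Seated jurors 1–12: #117, #118, #119, #120, #122, #123, #125, #126, #128, #132, #136, #137.
Of those, in Section Red: #128, #132 → 2.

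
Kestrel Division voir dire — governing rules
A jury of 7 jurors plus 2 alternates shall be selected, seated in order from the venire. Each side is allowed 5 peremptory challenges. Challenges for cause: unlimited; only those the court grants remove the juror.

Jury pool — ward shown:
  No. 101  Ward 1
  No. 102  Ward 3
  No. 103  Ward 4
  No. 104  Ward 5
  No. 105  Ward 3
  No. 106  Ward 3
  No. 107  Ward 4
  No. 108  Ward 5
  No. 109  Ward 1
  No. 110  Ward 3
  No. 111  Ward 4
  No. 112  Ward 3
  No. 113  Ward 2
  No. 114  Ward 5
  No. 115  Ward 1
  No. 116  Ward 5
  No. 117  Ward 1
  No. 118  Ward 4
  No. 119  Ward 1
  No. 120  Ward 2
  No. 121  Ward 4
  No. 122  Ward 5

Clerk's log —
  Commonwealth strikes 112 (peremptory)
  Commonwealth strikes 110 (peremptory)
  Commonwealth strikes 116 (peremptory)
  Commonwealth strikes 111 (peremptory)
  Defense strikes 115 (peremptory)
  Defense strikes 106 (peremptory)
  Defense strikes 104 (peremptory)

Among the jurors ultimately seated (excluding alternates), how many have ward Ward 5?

1

Removed: #104, #106, #110, #111, #112, #115, #116.
Seated jurors 1–7: #101, #102, #103, #105, #107, #108, #109 (alternates #113, #114 not counted).
Of those, in Ward 5: #108 → 1.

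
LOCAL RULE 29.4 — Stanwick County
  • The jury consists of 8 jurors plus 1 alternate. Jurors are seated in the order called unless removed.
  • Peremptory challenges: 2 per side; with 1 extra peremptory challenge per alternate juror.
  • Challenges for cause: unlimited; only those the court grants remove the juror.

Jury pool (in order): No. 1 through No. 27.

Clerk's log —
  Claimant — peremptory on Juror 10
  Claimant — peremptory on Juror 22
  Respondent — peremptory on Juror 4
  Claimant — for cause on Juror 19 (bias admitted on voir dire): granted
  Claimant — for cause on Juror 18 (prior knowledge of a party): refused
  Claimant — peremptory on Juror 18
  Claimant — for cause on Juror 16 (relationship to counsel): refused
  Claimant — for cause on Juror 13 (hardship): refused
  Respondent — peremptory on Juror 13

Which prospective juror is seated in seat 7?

Removed: #4, #10, #13, #18, #19, #22. (#16 stays — for-cause denied.)
Filling seats in venire order through position 7: #1, #2, #3, #5, #6, #7, #8.
So seat 7 is #8.

8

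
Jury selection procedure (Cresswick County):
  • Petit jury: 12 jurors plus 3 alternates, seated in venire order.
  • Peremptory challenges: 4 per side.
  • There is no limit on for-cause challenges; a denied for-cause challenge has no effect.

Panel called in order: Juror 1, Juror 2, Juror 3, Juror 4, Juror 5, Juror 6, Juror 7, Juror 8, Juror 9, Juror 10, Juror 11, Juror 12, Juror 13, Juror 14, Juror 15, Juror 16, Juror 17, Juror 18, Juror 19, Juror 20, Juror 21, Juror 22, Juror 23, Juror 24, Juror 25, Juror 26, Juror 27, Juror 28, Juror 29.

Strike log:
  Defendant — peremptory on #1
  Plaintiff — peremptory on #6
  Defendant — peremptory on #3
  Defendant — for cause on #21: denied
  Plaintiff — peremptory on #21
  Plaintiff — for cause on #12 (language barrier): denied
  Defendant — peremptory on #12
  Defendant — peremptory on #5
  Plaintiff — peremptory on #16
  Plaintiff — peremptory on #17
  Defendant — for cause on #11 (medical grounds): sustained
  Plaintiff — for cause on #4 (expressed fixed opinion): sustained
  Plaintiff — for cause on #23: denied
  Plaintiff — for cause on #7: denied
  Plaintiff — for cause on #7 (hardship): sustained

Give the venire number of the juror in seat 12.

23

Removed: #1, #3, #4, #5, #6, #7, #11, #12, #16, #17, #21. (#23 stays — for-cause denied.)
Filling seats in venire order through position 12: #2, #8, #9, #10, #13, #14, #15, #18, #19, #20, #22, #23.
So seat 12 is #23.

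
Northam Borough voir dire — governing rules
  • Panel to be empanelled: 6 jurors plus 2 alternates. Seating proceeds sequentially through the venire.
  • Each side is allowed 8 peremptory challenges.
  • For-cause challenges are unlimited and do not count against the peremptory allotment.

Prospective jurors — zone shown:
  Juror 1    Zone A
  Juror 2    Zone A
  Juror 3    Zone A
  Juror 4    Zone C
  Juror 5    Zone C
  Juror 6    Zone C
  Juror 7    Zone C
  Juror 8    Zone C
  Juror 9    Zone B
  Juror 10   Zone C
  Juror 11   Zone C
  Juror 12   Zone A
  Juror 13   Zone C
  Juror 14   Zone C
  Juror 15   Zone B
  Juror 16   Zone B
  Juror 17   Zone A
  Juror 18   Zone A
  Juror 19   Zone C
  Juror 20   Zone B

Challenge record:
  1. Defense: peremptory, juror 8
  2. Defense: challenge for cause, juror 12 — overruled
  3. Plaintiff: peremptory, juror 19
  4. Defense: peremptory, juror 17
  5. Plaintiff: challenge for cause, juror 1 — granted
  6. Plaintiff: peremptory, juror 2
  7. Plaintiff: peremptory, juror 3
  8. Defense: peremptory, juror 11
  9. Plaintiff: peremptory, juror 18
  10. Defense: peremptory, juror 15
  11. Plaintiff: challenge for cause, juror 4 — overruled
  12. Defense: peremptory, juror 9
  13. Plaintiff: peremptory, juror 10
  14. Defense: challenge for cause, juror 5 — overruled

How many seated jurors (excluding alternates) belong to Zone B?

0

Removed: #1, #2, #3, #8, #9, #10, #11, #15, #17, #18, #19.
Seated jurors 1–6: #4, #5, #6, #7, #12, #13 (alternates #14, #16 not counted).
None of those are in Zone B → 0.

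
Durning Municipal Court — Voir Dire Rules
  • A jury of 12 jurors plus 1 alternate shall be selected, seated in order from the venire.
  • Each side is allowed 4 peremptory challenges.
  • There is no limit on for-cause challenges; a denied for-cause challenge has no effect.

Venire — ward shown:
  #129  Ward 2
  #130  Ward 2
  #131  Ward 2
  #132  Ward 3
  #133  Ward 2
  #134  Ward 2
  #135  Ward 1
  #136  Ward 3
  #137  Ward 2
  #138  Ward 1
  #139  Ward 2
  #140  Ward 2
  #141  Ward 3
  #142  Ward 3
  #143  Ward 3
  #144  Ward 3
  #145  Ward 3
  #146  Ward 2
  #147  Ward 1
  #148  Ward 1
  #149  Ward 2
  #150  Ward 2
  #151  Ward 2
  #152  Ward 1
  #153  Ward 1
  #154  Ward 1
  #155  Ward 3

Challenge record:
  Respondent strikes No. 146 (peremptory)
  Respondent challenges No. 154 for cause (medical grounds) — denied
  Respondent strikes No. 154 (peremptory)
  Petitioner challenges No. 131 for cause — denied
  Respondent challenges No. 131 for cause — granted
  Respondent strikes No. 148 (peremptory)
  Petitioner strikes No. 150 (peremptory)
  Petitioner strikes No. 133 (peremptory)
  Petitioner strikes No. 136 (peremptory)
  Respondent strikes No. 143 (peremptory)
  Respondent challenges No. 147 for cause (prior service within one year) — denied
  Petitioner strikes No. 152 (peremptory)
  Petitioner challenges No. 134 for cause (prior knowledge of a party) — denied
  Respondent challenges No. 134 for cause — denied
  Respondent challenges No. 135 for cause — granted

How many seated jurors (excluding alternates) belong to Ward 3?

Removed: #131, #133, #135, #136, #143, #146, #148, #150, #152, #154.
Seated jurors 1–12: #129, #130, #132, #134, #137, #138, #139, #140, #141, #142, #144, #145 (alternates #147 not counted).
Of those, in Ward 3: #132, #141, #142, #144, #145 → 5.

5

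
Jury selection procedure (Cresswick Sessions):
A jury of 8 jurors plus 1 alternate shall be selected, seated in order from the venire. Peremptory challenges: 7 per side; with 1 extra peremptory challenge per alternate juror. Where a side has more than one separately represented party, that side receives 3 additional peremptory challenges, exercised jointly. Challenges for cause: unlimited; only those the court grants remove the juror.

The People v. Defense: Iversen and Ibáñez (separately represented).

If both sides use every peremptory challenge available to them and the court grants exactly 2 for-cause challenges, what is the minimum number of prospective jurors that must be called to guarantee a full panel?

30

Seats to fill: 8 + 1 alternates = 9.
Peremptories — The People: 7 + 1×1 = 8; Defense: 7 + 1×1 + 3 = 11; total 19.
For-cause removals: 2.
Minimum venire: 9 + 19 + 2 = 30.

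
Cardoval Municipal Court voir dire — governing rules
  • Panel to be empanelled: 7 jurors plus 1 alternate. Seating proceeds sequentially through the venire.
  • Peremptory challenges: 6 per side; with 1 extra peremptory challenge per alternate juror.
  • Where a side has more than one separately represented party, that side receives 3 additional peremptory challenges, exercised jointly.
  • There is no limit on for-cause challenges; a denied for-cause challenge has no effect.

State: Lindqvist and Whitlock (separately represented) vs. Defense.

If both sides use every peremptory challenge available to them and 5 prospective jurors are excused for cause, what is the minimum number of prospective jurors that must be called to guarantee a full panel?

30

Seats to fill: 7 + 1 alternates = 8.
Peremptories — State: 6 + 1×1 + 3 = 10; Defense: 6 + 1×1 = 7; total 17.
For-cause removals: 5.
Minimum venire: 8 + 17 + 5 = 30.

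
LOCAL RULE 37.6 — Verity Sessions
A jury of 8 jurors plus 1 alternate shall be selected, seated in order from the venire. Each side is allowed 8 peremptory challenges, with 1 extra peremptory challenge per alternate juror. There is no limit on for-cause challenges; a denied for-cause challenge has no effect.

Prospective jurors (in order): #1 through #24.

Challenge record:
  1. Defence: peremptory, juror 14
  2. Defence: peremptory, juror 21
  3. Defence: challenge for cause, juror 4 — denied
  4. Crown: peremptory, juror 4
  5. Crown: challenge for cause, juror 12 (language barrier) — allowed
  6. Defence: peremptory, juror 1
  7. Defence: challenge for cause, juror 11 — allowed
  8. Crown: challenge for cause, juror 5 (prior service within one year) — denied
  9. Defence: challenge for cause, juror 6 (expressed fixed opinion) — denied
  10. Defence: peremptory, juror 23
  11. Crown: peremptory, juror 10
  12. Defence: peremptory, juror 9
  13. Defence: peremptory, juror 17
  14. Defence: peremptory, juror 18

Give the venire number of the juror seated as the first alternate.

Removed: #1, #4, #9, #10, #11, #12, #14, #17, #18, #21, #23. (#5, #6 stay — for-cause denied.)
Seating in order: seats 1–8 → #2, #3, #5, #6, #7, #8, #13, #15; alternates → #16.
So alternate 1 is #16.

16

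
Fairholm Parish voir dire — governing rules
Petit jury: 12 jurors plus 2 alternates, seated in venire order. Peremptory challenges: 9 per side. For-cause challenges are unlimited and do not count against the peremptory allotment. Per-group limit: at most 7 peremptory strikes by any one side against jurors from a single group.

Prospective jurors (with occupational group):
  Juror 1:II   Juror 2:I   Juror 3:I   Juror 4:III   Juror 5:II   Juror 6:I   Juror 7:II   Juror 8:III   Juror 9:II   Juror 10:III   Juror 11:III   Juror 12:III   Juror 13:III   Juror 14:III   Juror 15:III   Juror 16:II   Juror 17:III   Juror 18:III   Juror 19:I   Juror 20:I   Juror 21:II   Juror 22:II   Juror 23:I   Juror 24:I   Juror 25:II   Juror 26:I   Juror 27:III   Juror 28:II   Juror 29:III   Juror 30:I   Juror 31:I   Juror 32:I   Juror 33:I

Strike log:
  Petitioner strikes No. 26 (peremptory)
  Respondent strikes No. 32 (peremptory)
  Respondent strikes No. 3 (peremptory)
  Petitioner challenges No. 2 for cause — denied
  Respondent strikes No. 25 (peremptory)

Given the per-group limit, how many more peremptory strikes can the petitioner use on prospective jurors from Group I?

Petitioner peremptories so far: #26 — 1 of 9 used, 8 left overall.
Against Group I: #26 — 1 used; per-group cap 7 leaves 6.
Binding limit: min(8, 6) = 6.

6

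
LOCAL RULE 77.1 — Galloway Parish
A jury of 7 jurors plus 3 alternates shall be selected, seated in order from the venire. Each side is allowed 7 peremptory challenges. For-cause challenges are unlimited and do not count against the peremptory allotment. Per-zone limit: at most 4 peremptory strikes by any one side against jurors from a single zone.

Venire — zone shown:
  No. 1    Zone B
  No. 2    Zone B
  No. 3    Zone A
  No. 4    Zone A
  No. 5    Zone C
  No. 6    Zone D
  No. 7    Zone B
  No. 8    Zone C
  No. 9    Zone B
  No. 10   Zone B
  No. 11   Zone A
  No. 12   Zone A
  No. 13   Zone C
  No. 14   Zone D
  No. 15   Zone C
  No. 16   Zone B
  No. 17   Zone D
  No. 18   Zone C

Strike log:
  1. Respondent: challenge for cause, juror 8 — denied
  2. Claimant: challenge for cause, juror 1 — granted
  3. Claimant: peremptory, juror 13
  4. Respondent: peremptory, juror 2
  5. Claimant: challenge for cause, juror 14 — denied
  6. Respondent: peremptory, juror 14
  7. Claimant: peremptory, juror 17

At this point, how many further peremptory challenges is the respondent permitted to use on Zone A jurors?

4

Respondent peremptories so far: #2, #14 — 2 of 7 used, 5 left overall.
Against Zone A: none yet — per-zone cap 4 leaves 4.
Binding limit: min(5, 4) = 4.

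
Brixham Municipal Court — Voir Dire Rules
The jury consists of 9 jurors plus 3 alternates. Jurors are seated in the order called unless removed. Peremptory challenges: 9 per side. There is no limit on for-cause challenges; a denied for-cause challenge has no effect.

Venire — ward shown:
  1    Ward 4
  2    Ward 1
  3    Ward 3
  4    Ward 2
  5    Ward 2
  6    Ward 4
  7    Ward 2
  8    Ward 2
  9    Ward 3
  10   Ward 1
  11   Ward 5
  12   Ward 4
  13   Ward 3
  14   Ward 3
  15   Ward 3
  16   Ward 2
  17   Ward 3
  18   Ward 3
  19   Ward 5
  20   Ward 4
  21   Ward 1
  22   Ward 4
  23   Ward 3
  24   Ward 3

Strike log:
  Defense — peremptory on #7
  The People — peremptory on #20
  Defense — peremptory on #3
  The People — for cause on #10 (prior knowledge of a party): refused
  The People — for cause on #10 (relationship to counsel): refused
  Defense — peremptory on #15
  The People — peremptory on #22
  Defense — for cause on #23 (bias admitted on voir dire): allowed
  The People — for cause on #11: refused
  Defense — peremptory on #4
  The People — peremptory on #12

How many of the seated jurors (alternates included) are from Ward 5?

Removed: #3, #4, #7, #12, #15, #20, #22, #23.
Seated (12 incl. alternates): #1, #2, #5, #6, #8, #9, #10, #11, #13, #14, #16, #17.
Of those, in Ward 5: #11 → 1.

1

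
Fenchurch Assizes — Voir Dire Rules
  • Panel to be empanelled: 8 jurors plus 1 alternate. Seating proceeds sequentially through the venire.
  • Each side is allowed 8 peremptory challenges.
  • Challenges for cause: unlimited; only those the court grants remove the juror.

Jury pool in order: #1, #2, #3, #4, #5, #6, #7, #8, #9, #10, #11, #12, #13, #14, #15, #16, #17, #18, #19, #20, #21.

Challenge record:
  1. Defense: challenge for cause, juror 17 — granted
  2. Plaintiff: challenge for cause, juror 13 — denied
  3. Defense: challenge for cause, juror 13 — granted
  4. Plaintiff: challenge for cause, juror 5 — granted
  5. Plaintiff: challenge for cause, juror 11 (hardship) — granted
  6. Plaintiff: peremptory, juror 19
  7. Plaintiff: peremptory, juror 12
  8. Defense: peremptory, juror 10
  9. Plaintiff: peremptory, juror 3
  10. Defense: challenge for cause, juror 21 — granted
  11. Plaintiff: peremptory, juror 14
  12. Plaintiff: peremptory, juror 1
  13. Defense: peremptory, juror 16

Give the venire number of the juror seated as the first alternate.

Removed: #1, #3, #5, #10, #11, #12, #13, #14, #16, #17, #19, #21.
Filling seats in venire order through position 9: #2, #4, #6, #7, #8, #9, #15, #18, #20.
So alternate 1 is #20.

20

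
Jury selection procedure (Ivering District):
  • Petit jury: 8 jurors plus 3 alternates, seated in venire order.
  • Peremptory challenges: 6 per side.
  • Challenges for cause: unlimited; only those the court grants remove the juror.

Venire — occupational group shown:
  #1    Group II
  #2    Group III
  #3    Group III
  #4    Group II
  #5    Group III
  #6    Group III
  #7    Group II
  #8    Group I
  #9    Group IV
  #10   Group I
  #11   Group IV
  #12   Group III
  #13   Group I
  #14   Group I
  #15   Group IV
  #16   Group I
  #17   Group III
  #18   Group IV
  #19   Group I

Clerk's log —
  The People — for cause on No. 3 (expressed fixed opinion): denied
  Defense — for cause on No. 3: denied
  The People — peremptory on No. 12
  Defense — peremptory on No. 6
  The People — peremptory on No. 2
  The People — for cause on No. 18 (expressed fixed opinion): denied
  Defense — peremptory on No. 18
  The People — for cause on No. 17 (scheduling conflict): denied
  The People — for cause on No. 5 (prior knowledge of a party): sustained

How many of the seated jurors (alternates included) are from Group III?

1

Removed: #2, #5, #6, #12, #18.
Seated (11 incl. alternates): #1, #3, #4, #7, #8, #9, #10, #11, #13, #14, #15.
Of those, in Group III: #3 → 1.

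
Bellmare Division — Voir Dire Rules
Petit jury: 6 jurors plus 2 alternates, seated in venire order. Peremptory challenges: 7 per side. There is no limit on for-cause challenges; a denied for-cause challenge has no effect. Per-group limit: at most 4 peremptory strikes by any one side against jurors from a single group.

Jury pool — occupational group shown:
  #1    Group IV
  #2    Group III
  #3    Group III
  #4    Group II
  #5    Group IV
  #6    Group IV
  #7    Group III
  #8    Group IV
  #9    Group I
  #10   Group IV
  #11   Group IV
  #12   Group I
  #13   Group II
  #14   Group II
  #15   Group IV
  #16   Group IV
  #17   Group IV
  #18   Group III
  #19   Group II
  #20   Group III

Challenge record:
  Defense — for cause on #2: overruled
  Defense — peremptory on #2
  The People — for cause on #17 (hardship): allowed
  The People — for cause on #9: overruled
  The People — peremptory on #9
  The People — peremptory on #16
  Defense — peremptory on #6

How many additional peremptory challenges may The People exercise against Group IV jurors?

The People peremptories so far: #9, #16 — 2 of 7 used, 5 left overall.
Against Group IV: #16 — 1 used; per-group cap 4 leaves 3.
Binding limit: min(5, 3) = 3.

3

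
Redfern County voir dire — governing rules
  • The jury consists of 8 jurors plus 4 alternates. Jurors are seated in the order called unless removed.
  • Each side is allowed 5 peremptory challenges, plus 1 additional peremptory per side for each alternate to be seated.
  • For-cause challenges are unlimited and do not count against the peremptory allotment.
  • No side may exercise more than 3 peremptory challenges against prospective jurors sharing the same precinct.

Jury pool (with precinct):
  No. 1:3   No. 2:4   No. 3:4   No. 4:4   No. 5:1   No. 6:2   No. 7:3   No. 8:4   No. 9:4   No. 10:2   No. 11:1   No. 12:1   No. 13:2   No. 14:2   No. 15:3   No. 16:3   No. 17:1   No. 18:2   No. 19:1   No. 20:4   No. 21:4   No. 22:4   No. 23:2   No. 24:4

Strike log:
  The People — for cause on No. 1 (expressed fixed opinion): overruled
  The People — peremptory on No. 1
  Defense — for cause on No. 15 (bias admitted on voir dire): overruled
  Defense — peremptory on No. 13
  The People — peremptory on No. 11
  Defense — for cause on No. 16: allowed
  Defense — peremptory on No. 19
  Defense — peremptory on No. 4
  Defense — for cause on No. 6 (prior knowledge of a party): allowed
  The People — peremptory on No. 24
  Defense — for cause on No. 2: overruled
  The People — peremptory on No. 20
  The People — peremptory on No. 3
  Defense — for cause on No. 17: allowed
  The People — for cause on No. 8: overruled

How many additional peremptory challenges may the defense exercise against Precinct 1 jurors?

2

Defense peremptories so far: #13, #19, #4 — 3 of 9 used, 6 left overall.
Against Precinct 1: #19 — 1 used; per-precinct cap 3 leaves 2.
Binding limit: min(6, 2) = 2.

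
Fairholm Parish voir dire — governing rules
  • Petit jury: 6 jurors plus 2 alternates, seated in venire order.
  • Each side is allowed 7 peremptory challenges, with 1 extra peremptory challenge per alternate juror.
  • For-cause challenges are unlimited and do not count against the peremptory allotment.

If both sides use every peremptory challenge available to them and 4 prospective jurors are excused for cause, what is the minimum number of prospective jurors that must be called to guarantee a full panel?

30

Seats to fill: 6 + 2 alternates = 8.
Peremptories: 7 + 1×2 = 9 per side × 2 sides = 18.
For-cause removals: 4.
Minimum venire: 8 + 18 + 4 = 30.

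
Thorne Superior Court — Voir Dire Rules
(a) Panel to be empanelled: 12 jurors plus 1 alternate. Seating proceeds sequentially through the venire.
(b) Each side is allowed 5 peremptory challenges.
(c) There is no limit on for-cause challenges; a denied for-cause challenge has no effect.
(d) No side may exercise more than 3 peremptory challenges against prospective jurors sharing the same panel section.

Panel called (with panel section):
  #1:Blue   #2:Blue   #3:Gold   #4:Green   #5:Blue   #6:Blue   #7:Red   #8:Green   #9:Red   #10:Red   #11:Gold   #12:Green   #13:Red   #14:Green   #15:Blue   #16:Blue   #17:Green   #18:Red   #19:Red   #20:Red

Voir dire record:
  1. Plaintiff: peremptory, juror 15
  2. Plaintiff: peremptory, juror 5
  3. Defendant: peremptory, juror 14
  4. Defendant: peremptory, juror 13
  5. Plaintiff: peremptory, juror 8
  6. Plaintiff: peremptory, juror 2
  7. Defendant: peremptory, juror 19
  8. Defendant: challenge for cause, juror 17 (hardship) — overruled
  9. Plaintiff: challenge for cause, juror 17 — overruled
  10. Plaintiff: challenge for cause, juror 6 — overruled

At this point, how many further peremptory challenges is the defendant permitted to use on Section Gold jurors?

Defendant peremptories so far: #14, #13, #19 — 3 of 5 used, 2 left overall.
Against Section Gold: none yet — per-section cap 3 leaves 3.
Binding limit: min(2, 3) = 2.

2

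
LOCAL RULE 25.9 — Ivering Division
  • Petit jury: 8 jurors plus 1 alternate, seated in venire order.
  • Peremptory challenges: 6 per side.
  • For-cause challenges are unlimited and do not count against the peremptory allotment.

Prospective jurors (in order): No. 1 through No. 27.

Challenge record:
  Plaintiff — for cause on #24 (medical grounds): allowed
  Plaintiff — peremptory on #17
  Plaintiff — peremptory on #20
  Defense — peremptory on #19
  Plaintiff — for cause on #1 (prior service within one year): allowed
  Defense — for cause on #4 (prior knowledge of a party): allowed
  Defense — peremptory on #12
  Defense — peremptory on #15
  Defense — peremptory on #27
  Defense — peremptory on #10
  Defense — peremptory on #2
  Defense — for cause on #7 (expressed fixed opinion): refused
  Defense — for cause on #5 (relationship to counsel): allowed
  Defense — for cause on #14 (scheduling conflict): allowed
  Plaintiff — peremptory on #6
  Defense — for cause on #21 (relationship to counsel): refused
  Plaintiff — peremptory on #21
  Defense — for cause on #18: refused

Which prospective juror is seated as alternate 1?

22

Removed: #1, #2, #4, #5, #6, #10, #12, #14, #15, #17, #19, #20, #21, #24, #27. (#7, #18 stay — for-cause denied.)
Seating in order: seats 1–8 → #3, #7, #8, #9, #11, #13, #16, #18; alternates → #22.
So alternate 1 is #22.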